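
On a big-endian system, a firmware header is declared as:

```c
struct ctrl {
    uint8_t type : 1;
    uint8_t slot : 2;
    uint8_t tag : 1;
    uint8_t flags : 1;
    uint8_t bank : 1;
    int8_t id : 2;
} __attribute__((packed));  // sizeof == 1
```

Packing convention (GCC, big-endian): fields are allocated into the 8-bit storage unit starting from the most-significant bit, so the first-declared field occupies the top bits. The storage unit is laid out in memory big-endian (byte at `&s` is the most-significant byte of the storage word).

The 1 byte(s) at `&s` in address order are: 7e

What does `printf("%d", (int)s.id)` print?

-2

[0]=0x7e (big-endian) → word 0x7e
type [7+:1] = (word>>7) & 0x1 = 0
slot [5+:2] = (word>>5) & 0x3 = 3
tag [4+:1] = (word>>4) & 0x1 = 1
flags [3+:1] = (word>>3) & 0x1 = 1
bank [2+:1] = (word>>2) & 0x1 = 1
id [0+:2] = (word>>0) & 0x3 = 2  ←
id signed 2b, MSB=1: 2 - 4 = -2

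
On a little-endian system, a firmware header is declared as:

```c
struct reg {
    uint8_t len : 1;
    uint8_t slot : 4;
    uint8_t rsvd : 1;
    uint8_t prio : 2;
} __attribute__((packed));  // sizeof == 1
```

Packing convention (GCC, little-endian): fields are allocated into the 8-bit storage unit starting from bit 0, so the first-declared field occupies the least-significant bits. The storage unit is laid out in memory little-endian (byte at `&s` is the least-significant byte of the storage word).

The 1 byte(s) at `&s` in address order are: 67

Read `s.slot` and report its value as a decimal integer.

[0]=0x67 (little-endian) → word 0x67
len [0+:1] = (word>>0) & 0x1 = 1
slot [1+:4] = (word>>1) & 0xf = 3  ←
rsvd [5+:1] = (word>>5) & 0x1 = 1
prio [6+:2] = (word>>6) & 0x3 = 1

3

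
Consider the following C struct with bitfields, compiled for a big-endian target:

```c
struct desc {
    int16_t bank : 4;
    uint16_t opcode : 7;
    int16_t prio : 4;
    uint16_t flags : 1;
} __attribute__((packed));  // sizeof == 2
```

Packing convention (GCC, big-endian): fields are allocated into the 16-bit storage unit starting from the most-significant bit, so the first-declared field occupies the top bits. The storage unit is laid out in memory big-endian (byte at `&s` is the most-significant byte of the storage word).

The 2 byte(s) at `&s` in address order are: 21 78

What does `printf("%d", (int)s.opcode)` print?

[0]=0x21 [1]=0x78 (big-endian) → word 0x2178
bank:4 @ bit 12 → (0x2178>>12)&0xf = 0x2
opcode:7 @ bit 5 → (0x2178>>5)&0x7f = 0xb  ←
prio:4 @ bit 1 → (0x2178>>1)&0xf = 0xc
flags:1 @ bit 0 → (0x2178>>0)&0x1 = 0x0

11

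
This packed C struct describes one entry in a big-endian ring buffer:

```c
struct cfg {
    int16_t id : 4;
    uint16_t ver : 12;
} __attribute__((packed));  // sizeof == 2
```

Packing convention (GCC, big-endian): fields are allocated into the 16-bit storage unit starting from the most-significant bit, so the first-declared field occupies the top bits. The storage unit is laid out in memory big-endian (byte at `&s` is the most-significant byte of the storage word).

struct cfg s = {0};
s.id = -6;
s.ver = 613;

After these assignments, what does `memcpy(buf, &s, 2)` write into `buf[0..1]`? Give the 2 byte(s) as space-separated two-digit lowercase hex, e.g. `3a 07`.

a2 65

[12+:4] id=-6 & 0xf = 0xa; word=0xa000
[0+:12] ver=613 & 0xfff = 0x265; word=0xa265
word = 0xa265 → big-endian bytes:
  [0]=0xa2  [1]=0x65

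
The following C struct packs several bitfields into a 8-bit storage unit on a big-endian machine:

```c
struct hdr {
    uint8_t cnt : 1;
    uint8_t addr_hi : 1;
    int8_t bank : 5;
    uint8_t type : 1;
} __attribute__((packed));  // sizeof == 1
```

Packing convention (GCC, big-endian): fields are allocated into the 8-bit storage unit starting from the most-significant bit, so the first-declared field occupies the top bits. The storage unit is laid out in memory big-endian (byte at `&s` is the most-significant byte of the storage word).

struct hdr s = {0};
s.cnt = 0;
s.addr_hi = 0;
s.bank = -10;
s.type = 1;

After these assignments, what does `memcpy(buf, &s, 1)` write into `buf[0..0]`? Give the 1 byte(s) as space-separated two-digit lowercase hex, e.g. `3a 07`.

2d

[7+:1] cnt=0 & 0x1 = 0x0; word=0x00
[6+:1] addr_hi=0 & 0x1 = 0x0; word=0x00
[1+:5] bank=-10 & 0x1f = 0x16; word=0x2c
[0+:1] type=1 & 0x1 = 0x1; word=0x2d
word = 0x2d → big-endian bytes:
  [0]=0x2d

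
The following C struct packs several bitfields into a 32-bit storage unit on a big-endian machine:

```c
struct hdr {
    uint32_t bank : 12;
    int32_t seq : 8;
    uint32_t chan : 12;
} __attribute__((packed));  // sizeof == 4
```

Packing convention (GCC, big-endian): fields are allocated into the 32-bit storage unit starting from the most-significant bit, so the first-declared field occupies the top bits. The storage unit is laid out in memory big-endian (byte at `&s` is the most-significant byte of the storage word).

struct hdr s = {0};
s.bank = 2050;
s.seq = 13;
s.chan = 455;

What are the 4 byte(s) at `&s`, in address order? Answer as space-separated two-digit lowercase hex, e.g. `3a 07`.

[20+:12] bank=2050 & 0xfff = 0x802; word=0x80200000
[12+:8] seq=13 & 0xff = 0xd; word=0x8020d000
[0+:12] chan=455 & 0xfff = 0x1c7; word=0x8020d1c7
word = 0x8020d1c7 → big-endian bytes:
  [0]=0x80  [1]=0x20  [2]=0xd1  [3]=0xc7

80 20 d1 c7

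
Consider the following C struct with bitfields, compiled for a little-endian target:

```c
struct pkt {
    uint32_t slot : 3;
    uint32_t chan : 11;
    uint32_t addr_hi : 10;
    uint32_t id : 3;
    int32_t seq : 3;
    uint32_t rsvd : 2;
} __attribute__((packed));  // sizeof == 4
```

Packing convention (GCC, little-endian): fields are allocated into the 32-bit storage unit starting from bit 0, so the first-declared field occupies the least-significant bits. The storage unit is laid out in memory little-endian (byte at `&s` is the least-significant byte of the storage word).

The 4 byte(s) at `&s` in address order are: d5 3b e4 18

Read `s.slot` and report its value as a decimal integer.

5

[0]=0xd5 [1]=0x3b [2]=0xe4 [3]=0x18 (little-endian) → word 0x18e43bd5
slot [0+:3] = (word>>0) & 0x7 = 5  ←
chan [3+:11] = (word>>3) & 0x7ff = 1914
addr_hi [14+:10] = (word>>14) & 0x3ff = 912
id [24+:3] = (word>>24) & 0x7 = 0
seq [27+:3] = (word>>27) & 0x7 = 3
rsvd [30+:2] = (word>>30) & 0x3 = 0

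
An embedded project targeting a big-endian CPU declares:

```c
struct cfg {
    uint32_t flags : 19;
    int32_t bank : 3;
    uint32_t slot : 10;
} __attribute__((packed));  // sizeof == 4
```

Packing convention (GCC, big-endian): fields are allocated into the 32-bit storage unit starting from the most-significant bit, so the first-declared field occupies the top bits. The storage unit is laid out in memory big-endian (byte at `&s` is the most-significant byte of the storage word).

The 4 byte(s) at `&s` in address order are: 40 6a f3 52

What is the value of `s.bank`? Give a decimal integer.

[0]=0x40 [1]=0x6a [2]=0xf3 [3]=0x52 (big-endian) → word 0x406af352
flags:19 @ bit 13 → (0x406af352>>13)&0x7ffff = 0x20357
bank:3 @ bit 10 → (0x406af352>>10)&0x7 = 0x4  ←
slot:10 @ bit 0 → (0x406af352>>0)&0x3ff = 0x352
bank signed 3b, MSB=1: 4 - 8 = -4

-4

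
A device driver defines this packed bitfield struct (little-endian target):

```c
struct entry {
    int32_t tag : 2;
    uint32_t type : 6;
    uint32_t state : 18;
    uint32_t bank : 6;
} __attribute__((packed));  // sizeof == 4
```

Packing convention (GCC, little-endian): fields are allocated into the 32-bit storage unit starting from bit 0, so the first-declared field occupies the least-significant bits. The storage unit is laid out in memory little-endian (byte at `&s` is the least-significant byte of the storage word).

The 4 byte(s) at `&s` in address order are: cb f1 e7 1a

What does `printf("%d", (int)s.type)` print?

[0]=0xcb [1]=0xf1 [2]=0xe7 [3]=0x1a (little-endian) → word 0x1ae7f1cb
tag [0+:2] = (word>>0) & 0x3 = 3
type [2+:6] = (word>>2) & 0x3f = 50  ←
state [8+:18] = (word>>8) & 0x3ffff = 190449
bank [26+:6] = (word>>26) & 0x3f = 6

50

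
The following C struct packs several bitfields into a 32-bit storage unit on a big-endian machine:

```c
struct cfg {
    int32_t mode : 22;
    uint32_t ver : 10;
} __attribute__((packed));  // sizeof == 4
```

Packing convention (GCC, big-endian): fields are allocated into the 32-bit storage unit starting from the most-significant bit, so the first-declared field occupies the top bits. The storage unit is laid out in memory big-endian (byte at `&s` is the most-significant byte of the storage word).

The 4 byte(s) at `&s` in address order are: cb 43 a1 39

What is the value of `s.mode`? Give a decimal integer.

-864024

[0]=0xcb [1]=0x43 [2]=0xa1 [3]=0x39 (big-endian) → word 0xcb43a139
mode [10+:22] = (word>>10) & 0x3fffff = 3330280  ←
ver [0+:10] = (word>>0) & 0x3ff = 313
mode signed 22b, MSB=1: 3330280 - 4194304 = -864024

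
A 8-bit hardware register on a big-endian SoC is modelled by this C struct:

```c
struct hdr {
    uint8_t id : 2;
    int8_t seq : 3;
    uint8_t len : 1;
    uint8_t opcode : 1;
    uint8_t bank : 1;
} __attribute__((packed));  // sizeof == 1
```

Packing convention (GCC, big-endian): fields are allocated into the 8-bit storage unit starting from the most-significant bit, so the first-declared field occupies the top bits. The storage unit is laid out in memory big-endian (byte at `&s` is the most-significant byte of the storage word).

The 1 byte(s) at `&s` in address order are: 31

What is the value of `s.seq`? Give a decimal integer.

[0]=0x31 (big-endian) → word 0x31
id [6+:2] = (word>>6) & 0x3 = 0
seq [3+:3] = (word>>3) & 0x7 = 6  ←
len [2+:1] = (word>>2) & 0x1 = 0
opcode [1+:1] = (word>>1) & 0x1 = 0
bank [0+:1] = (word>>0) & 0x1 = 1
seq signed 3b, MSB=1: 6 - 8 = -2

-2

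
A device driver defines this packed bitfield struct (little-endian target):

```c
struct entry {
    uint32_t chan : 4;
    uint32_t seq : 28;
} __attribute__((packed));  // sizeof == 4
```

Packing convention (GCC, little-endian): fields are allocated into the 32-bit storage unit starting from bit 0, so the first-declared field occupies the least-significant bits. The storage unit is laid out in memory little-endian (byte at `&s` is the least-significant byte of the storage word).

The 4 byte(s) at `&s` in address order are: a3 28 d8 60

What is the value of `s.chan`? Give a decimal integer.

[0]=0xa3 [1]=0x28 [2]=0xd8 [3]=0x60 (little-endian) → word 0x60d828a3
chan:4 @ bit 0 → (0x60d828a3>>0)&0xf = 0x3  ←
seq:28 @ bit 4 → (0x60d828a3>>4)&0xfffffff = 0x60d828a

3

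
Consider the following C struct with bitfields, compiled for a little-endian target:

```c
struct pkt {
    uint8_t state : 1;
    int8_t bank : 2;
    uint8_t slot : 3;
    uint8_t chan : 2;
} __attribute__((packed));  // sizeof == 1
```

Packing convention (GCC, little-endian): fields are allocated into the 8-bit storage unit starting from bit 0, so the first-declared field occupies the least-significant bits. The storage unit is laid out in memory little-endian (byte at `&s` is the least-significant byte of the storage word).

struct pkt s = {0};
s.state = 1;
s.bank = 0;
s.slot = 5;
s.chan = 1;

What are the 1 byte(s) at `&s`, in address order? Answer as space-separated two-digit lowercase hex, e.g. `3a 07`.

69

state (1b) val=1 bits=0x1 at bit 0: 0x01
bank (2b) val=0 bits=0x0 at bit 1: 0x01
slot (3b) val=5 bits=0x5 at bit 3: 0x29
chan (2b) val=1 bits=0x1 at bit 6: 0x69
word = 0x69 → little-endian bytes:
  [0]=0x69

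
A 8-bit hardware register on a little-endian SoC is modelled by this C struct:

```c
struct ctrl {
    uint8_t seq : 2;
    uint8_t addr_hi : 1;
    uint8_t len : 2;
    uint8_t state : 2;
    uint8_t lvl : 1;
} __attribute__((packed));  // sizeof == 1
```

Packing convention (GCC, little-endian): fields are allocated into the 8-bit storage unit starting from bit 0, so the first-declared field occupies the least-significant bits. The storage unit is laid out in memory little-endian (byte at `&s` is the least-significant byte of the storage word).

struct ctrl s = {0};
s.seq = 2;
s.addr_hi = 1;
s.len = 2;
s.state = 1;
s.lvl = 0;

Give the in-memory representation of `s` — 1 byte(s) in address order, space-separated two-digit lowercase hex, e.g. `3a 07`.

36

seq (2b) val=2 bits=0x2 at bit 0: 0x02
addr_hi (1b) val=1 bits=0x1 at bit 2: 0x06
len (2b) val=2 bits=0x2 at bit 3: 0x16
state (2b) val=1 bits=0x1 at bit 5: 0x36
lvl (1b) val=0 bits=0x0 at bit 7: 0x36
word = 0x36 → little-endian bytes:
  [0]=0x36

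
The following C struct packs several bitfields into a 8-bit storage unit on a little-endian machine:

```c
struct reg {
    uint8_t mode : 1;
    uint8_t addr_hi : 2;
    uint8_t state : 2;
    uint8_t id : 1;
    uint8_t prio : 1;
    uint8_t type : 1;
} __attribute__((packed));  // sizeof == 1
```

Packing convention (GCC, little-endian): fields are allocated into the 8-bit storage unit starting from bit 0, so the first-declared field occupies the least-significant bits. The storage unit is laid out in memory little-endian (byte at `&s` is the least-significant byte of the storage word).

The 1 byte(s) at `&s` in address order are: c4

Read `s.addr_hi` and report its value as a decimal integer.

2

[0]=0xc4 (little-endian) → word 0xc4
mode:1 @ bit 0 → (0xc4>>0)&0x1 = 0x0
addr_hi:2 @ bit 1 → (0xc4>>1)&0x3 = 0x2  ←
state:2 @ bit 3 → (0xc4>>3)&0x3 = 0x0
id:1 @ bit 5 → (0xc4>>5)&0x1 = 0x0
prio:1 @ bit 6 → (0xc4>>6)&0x1 = 0x1
type:1 @ bit 7 → (0xc4>>7)&0x1 = 0x1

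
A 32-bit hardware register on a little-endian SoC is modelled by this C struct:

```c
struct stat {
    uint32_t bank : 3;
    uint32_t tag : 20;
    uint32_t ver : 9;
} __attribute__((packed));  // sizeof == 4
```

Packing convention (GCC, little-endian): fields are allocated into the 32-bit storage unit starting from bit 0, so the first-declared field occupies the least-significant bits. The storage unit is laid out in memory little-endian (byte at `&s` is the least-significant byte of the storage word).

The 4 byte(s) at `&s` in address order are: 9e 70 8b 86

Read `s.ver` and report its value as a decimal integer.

269

[0]=0x9e [1]=0x70 [2]=0x8b [3]=0x86 (little-endian) → word 0x868b709e
bank [0+:3] = (word>>0) & 0x7 = 6
tag [3+:20] = (word>>3) & 0xfffff = 93715
ver [23+:9] = (word>>23) & 0x1ff = 269  ←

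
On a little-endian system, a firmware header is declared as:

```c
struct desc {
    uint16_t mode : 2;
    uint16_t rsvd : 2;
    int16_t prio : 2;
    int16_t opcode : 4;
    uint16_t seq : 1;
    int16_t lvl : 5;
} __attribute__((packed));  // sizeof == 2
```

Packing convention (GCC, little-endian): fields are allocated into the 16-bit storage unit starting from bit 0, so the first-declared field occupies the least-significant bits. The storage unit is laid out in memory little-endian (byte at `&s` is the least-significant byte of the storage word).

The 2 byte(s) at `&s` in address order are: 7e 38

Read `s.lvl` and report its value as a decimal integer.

7

[0]=0x7e [1]=0x38 (little-endian) → word 0x387e
mode [0+:2] = (word>>0) & 0x3 = 2
rsvd [2+:2] = (word>>2) & 0x3 = 3
prio [4+:2] = (word>>4) & 0x3 = 3
opcode [6+:4] = (word>>6) & 0xf = 1
seq [10+:1] = (word>>10) & 0x1 = 0
lvl [11+:5] = (word>>11) & 0x1f = 7  ←
lvl signed 5b, MSB=0: value = 7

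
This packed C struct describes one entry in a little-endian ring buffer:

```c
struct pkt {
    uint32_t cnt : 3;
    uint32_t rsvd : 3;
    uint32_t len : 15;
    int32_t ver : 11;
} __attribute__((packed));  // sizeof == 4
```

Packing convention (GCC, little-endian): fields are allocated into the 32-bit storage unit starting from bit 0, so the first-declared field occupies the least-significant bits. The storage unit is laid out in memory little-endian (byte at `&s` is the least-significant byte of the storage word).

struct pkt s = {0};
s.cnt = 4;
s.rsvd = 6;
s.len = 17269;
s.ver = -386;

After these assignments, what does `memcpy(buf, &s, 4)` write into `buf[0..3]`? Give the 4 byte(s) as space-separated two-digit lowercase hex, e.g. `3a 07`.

74 dd d0 cf

cnt:3 = 4 → 0x4 << 0 → word 0x00000004
rsvd:3 = 6 → 0x6 << 3 → word 0x00000034
len:15 = 17269 → 0x4375 << 6 → word 0x0010dd74
ver:11 = -386 → 0x67e << 21 → word 0xcfd0dd74
word = 0xcfd0dd74 → little-endian bytes:
  [0]=0x74  [1]=0xdd  [2]=0xd0  [3]=0xcf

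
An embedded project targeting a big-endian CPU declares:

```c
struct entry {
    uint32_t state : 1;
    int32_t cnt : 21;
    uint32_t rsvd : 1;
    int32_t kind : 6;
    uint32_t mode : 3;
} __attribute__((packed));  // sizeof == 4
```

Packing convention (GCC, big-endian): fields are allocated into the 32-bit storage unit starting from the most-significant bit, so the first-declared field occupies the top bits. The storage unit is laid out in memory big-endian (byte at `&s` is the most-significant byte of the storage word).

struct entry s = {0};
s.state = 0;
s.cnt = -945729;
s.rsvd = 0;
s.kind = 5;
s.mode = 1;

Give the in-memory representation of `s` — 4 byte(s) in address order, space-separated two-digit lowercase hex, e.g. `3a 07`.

[31+:1] state=0 & 0x1 = 0x0; word=0x00000000
[10+:21] cnt=-945729 & 0x1fffff = 0x1191bf; word=0x4646fc00
[9+:1] rsvd=0 & 0x1 = 0x0; word=0x4646fc00
[3+:6] kind=5 & 0x3f = 0x5; word=0x4646fc28
[0+:3] mode=1 & 0x7 = 0x1; word=0x4646fc29
word = 0x4646fc29 → big-endian bytes:
  [0]=0x46  [1]=0x46  [2]=0xfc  [3]=0x29

46 46 fc 29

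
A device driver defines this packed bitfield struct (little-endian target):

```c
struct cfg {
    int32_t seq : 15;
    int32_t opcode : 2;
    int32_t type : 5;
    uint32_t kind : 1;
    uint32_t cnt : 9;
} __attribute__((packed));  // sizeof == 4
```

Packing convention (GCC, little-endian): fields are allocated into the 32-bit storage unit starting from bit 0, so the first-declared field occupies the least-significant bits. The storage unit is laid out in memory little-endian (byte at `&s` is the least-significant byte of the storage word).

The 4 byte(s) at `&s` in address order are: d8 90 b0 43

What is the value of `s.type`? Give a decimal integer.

[0]=0xd8 [1]=0x90 [2]=0xb0 [3]=0x43 (little-endian) → word 0x43b090d8
seq:15 @ bit 0 → (0x43b090d8>>0)&0x7fff = 0x10d8
opcode:2 @ bit 15 → (0x43b090d8>>15)&0x3 = 0x1
type:5 @ bit 17 → (0x43b090d8>>17)&0x1f = 0x18  ←
kind:1 @ bit 22 → (0x43b090d8>>22)&0x1 = 0x0
cnt:9 @ bit 23 → (0x43b090d8>>23)&0x1ff = 0x87
type signed 5b, MSB=1: 24 - 32 = -8

-8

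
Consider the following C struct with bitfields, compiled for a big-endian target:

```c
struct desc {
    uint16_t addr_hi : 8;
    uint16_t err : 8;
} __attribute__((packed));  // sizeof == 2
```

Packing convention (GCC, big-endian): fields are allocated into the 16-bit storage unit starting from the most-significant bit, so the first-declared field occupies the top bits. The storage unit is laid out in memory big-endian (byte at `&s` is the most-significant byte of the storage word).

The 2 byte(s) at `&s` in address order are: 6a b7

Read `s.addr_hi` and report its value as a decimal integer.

[0]=0x6a [1]=0xb7 (big-endian) → word 0x6ab7
addr_hi:8 @ bit 8 → (0x6ab7>>8)&0xff = 0x6a  ←
err:8 @ bit 0 → (0x6ab7>>0)&0xff = 0xb7

106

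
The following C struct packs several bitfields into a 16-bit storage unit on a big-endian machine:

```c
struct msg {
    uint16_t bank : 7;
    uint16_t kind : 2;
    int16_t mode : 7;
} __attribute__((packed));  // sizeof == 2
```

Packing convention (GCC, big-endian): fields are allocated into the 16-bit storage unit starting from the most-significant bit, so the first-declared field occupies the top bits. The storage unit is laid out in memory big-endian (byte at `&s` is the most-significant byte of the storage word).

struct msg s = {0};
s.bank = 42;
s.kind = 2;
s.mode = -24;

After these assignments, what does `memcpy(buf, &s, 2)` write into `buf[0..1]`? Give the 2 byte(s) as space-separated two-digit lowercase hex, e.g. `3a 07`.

55 68

bank (7b) val=42 bits=0x2a at bit 9: 0x5400
kind (2b) val=2 bits=0x2 at bit 7: 0x5500
mode (7b) val=-24 bits=0x68 at bit 0: 0x5568
word = 0x5568 → big-endian bytes:
  [0]=0x55  [1]=0x68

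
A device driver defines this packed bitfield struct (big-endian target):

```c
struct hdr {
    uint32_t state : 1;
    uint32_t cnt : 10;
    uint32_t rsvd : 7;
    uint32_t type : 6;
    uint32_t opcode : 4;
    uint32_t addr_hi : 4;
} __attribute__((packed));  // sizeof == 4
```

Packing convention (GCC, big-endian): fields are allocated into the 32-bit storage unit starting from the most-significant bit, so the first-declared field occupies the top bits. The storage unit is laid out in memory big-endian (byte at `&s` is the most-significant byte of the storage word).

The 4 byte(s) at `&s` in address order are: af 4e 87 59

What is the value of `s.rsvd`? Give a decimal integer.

[0]=0xaf [1]=0x4e [2]=0x87 [3]=0x59 (big-endian) → word 0xaf4e8759
state [31+:1] = (word>>31) & 0x1 = 1
cnt [21+:10] = (word>>21) & 0x3ff = 378
rsvd [14+:7] = (word>>14) & 0x7f = 58  ←
type [8+:6] = (word>>8) & 0x3f = 7
opcode [4+:4] = (word>>4) & 0xf = 5
addr_hi [0+:4] = (word>>0) & 0xf = 9

58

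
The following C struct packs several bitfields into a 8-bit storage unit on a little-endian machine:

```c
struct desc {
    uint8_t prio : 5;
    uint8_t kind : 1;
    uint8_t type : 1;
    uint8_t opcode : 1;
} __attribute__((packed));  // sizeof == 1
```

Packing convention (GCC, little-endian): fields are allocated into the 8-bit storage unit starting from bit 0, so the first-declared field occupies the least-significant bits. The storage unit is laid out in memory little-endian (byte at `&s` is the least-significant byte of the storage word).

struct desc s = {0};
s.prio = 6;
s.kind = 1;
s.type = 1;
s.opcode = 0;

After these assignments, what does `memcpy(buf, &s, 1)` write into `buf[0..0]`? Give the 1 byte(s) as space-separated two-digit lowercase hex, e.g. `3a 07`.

prio (5b) val=6 bits=0x6 at bit 0: 0x06
kind (1b) val=1 bits=0x1 at bit 5: 0x26
type (1b) val=1 bits=0x1 at bit 6: 0x66
opcode (1b) val=0 bits=0x0 at bit 7: 0x66
word = 0x66 → little-endian bytes:
  [0]=0x66

66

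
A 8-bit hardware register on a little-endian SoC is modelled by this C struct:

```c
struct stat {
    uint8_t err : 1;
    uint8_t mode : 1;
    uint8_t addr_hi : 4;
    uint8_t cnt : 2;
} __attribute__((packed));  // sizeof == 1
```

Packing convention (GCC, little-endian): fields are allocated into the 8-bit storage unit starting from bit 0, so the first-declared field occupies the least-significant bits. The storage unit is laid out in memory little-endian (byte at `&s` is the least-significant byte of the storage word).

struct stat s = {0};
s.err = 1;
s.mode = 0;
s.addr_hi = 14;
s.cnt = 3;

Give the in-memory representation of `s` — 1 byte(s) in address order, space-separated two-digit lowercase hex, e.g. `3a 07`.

f9

err:1 = 1 → 0x1 << 0 → word 0x01
mode:1 = 0 → 0x0 << 1 → word 0x01
addr_hi:4 = 14 → 0xe << 2 → word 0x39
cnt:2 = 3 → 0x3 << 6 → word 0xf9
word = 0xf9 → little-endian bytes:
  [0]=0xf9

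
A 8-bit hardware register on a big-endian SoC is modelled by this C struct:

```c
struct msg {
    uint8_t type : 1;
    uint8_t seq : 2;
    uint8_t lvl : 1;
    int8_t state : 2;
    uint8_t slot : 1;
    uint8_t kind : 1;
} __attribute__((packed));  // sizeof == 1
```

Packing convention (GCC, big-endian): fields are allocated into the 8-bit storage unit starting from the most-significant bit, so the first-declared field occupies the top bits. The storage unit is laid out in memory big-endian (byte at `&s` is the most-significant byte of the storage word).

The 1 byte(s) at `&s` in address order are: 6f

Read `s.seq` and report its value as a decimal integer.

3

[0]=0x6f (big-endian) → word 0x6f
type:1 @ bit 7 → (0x6f>>7)&0x1 = 0x0
seq:2 @ bit 5 → (0x6f>>5)&0x3 = 0x3  ←
lvl:1 @ bit 4 → (0x6f>>4)&0x1 = 0x0
state:2 @ bit 2 → (0x6f>>2)&0x3 = 0x3
slot:1 @ bit 1 → (0x6f>>1)&0x1 = 0x1
kind:1 @ bit 0 → (0x6f>>0)&0x1 = 0x1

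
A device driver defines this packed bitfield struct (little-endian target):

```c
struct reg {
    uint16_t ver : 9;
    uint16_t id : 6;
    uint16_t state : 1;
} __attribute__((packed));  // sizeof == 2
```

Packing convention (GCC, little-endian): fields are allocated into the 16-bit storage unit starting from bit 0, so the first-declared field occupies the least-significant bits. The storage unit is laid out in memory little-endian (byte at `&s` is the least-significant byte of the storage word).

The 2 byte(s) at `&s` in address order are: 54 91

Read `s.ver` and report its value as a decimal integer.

340

[0]=0x54 [1]=0x91 (little-endian) → word 0x9154
ver:9 @ bit 0 → (0x9154>>0)&0x1ff = 0x154  ←
id:6 @ bit 9 → (0x9154>>9)&0x3f = 0x8
state:1 @ bit 15 → (0x9154>>15)&0x1 = 0x1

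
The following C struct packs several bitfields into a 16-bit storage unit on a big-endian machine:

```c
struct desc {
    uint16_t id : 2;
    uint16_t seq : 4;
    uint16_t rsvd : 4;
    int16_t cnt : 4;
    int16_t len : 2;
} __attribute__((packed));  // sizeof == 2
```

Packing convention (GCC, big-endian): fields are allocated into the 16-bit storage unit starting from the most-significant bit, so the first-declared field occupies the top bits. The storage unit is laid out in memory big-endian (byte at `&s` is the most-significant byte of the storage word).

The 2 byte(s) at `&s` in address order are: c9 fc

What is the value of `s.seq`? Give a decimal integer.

2

[0]=0xc9 [1]=0xfc (big-endian) → word 0xc9fc
id [14+:2] = (word>>14) & 0x3 = 3
seq [10+:4] = (word>>10) & 0xf = 2  ←
rsvd [6+:4] = (word>>6) & 0xf = 7
cnt [2+:4] = (word>>2) & 0xf = 15
len [0+:2] = (word>>0) & 0x3 = 0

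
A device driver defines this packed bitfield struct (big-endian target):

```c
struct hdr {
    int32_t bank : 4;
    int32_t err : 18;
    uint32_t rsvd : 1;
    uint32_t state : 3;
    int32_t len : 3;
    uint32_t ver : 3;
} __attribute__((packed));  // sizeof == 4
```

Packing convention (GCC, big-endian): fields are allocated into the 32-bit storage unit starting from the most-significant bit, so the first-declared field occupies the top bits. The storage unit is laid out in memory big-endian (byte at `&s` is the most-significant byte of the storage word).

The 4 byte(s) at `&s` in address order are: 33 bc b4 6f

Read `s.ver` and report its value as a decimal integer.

[0]=0x33 [1]=0xbc [2]=0xb4 [3]=0x6f (big-endian) → word 0x33bcb46f
bank:4 @ bit 28 → (0x33bcb46f>>28)&0xf = 0x3
err:18 @ bit 10 → (0x33bcb46f>>10)&0x3ffff = 0xef2d
rsvd:1 @ bit 9 → (0x33bcb46f>>9)&0x1 = 0x0
state:3 @ bit 6 → (0x33bcb46f>>6)&0x7 = 0x1
len:3 @ bit 3 → (0x33bcb46f>>3)&0x7 = 0x5
ver:3 @ bit 0 → (0x33bcb46f>>0)&0x7 = 0x7  ←

7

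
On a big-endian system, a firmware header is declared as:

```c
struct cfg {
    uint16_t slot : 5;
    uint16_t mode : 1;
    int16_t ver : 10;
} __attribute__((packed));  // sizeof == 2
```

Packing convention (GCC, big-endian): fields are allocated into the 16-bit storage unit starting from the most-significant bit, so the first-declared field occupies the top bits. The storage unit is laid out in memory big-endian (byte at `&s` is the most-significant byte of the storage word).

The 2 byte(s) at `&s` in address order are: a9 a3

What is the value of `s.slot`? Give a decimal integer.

[0]=0xa9 [1]=0xa3 (big-endian) → word 0xa9a3
slot:5 @ bit 11 → (0xa9a3>>11)&0x1f = 0x15  ←
mode:1 @ bit 10 → (0xa9a3>>10)&0x1 = 0x0
ver:10 @ bit 0 → (0xa9a3>>0)&0x3ff = 0x1a3

21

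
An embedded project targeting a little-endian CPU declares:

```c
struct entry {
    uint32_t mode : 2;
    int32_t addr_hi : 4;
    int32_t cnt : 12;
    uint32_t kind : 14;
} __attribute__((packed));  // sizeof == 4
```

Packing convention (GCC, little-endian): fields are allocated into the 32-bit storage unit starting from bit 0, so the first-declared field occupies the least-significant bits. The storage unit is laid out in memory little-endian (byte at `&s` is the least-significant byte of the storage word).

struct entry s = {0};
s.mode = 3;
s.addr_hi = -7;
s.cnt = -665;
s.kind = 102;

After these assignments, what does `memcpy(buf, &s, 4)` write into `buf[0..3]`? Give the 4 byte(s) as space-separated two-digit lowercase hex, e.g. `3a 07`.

mode:2 = 3 → 0x3 << 0 → word 0x00000003
addr_hi:4 = -7 → 0x9 << 2 → word 0x00000027
cnt:12 = -665 → 0xd67 << 6 → word 0x000359e7
kind:14 = 102 → 0x66 << 18 → word 0x019b59e7
word = 0x019b59e7 → little-endian bytes:
  [0]=0xe7  [1]=0x59  [2]=0x9b  [3]=0x01

e7 59 9b 01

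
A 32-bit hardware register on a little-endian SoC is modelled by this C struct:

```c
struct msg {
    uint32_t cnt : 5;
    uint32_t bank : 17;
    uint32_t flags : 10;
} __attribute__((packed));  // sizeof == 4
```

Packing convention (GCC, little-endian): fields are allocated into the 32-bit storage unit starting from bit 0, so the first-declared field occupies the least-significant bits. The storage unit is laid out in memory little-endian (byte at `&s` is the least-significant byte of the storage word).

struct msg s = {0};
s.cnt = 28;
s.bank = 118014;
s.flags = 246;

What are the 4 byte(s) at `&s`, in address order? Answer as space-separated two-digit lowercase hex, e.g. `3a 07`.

cnt:5 = 28 → 0x1c << 0 → word 0x0000001c
bank:17 = 118014 → 0x1ccfe << 5 → word 0x00399fdc
flags:10 = 246 → 0xf6 << 22 → word 0x3db99fdc
word = 0x3db99fdc → little-endian bytes:
  [0]=0xdc  [1]=0x9f  [2]=0xb9  [3]=0x3d

dc 9f b9 3d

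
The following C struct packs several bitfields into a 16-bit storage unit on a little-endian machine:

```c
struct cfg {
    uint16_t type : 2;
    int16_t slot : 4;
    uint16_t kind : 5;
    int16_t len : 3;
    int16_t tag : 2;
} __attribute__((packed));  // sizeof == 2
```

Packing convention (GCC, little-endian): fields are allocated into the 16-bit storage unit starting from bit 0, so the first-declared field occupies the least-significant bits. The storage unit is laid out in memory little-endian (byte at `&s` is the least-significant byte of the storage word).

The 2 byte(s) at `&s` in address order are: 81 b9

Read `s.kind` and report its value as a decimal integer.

6

[0]=0x81 [1]=0xb9 (little-endian) → word 0xb981
type:2 @ bit 0 → (0xb981>>0)&0x3 = 0x1
slot:4 @ bit 2 → (0xb981>>2)&0xf = 0x0
kind:5 @ bit 6 → (0xb981>>6)&0x1f = 0x6  ←
len:3 @ bit 11 → (0xb981>>11)&0x7 = 0x7
tag:2 @ bit 14 → (0xb981>>14)&0x3 = 0x2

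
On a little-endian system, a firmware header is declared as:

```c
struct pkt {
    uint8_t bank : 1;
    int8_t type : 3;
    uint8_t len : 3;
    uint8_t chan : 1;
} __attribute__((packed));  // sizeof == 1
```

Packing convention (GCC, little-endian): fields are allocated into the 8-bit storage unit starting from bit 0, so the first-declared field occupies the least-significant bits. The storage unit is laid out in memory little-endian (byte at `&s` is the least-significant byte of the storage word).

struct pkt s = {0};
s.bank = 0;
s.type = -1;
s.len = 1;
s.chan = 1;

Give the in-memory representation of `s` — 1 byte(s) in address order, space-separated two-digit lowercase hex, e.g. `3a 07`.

9e

bank (1b) val=0 bits=0x0 at bit 0: 0x00
type (3b) val=-1 bits=0x7 at bit 1: 0x0e
len (3b) val=1 bits=0x1 at bit 4: 0x1e
chan (1b) val=1 bits=0x1 at bit 7: 0x9e
word = 0x9e → little-endian bytes:
  [0]=0x9e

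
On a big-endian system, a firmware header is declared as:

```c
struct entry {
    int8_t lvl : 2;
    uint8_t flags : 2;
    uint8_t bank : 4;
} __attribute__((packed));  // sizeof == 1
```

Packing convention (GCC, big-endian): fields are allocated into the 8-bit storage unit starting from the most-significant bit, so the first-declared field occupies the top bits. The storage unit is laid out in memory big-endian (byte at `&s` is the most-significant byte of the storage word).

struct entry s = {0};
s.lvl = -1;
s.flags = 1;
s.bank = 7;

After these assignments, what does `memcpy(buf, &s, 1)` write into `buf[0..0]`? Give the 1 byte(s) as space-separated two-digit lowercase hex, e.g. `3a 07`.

d7

lvl (2b) val=-1 bits=0x3 at bit 6: 0xc0
flags (2b) val=1 bits=0x1 at bit 4: 0xd0
bank (4b) val=7 bits=0x7 at bit 0: 0xd7
word = 0xd7 → big-endian bytes:
  [0]=0xd7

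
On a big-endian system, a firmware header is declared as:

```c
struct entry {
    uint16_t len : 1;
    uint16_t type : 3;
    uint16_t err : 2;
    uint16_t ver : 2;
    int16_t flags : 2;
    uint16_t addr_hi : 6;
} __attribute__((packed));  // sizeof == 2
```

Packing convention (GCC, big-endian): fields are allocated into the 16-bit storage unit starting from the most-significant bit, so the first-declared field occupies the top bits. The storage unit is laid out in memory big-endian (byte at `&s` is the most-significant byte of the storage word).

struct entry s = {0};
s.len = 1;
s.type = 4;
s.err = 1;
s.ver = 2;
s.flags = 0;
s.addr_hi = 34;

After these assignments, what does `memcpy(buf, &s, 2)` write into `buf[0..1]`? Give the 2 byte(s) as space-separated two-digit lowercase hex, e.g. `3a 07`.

len:1 = 1 → 0x1 << 15 → word 0x8000
type:3 = 4 → 0x4 << 12 → word 0xc000
err:2 = 1 → 0x1 << 10 → word 0xc400
ver:2 = 2 → 0x2 << 8 → word 0xc600
flags:2 = 0 → 0x0 << 6 → word 0xc600
addr_hi:6 = 34 → 0x22 << 0 → word 0xc622
word = 0xc622 → big-endian bytes:
  [0]=0xc6  [1]=0x22

c6 22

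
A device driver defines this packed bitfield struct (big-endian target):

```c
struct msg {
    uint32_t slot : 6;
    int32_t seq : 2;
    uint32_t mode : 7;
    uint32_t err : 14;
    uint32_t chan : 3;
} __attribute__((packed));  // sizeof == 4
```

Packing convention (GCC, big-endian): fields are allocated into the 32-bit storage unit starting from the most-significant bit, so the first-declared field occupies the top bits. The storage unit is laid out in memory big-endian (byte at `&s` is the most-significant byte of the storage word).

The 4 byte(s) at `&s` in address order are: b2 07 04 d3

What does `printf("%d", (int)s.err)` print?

8346

[0]=0xb2 [1]=0x07 [2]=0x04 [3]=0xd3 (big-endian) → word 0xb20704d3
slot:6 @ bit 26 → (0xb20704d3>>26)&0x3f = 0x2c
seq:2 @ bit 24 → (0xb20704d3>>24)&0x3 = 0x2
mode:7 @ bit 17 → (0xb20704d3>>17)&0x7f = 0x3
err:14 @ bit 3 → (0xb20704d3>>3)&0x3fff = 0x209a  ←
chan:3 @ bit 0 → (0xb20704d3>>0)&0x7 = 0x3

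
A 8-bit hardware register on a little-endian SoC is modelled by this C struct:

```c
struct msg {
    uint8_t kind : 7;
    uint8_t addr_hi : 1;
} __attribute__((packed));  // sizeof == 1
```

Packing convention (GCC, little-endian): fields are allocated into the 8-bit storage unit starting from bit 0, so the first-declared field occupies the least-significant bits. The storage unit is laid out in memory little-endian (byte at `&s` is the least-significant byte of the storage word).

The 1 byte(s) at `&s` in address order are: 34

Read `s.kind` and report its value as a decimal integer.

[0]=0x34 (little-endian) → word 0x34
kind [0+:7] = (word>>0) & 0x7f = 52  ←
addr_hi [7+:1] = (word>>7) & 0x1 = 0

52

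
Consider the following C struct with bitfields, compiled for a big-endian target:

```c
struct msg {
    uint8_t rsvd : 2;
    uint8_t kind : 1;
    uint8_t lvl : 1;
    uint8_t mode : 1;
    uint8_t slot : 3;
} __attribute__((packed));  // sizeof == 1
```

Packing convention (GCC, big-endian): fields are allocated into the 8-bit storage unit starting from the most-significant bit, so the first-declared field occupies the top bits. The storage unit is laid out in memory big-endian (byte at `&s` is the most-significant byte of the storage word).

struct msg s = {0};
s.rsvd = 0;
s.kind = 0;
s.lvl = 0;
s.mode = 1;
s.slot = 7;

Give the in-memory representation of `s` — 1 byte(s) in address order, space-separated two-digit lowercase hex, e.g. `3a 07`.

0f

rsvd (2b) val=0 bits=0x0 at bit 6: 0x00
kind (1b) val=0 bits=0x0 at bit 5: 0x00
lvl (1b) val=0 bits=0x0 at bit 4: 0x00
mode (1b) val=1 bits=0x1 at bit 3: 0x08
slot (3b) val=7 bits=0x7 at bit 0: 0x0f
word = 0x0f → big-endian bytes:
  [0]=0x0f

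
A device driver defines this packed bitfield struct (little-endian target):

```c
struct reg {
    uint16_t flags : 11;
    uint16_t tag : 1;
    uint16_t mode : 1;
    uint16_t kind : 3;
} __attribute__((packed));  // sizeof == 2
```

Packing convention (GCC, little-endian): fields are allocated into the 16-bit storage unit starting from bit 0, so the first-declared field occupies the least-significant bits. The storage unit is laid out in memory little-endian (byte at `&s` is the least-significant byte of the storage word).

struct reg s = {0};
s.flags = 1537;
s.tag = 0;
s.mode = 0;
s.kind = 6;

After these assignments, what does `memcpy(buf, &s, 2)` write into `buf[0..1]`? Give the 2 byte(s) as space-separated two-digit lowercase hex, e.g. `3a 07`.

01 c6

flags (11b) val=1537 bits=0x601 at bit 0: 0x0601
tag (1b) val=0 bits=0x0 at bit 11: 0x0601
mode (1b) val=0 bits=0x0 at bit 12: 0x0601
kind (3b) val=6 bits=0x6 at bit 13: 0xc601
word = 0xc601 → little-endian bytes:
  [0]=0x01  [1]=0xc6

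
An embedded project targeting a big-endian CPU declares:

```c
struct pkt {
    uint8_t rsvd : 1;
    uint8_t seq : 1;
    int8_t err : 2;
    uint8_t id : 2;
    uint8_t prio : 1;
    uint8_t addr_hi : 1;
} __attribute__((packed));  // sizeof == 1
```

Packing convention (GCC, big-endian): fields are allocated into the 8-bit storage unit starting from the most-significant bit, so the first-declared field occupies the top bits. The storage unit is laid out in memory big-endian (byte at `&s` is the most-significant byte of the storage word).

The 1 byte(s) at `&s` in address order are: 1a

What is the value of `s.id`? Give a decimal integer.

[0]=0x1a (big-endian) → word 0x1a
rsvd [7+:1] = (word>>7) & 0x1 = 0
seq [6+:1] = (word>>6) & 0x1 = 0
err [4+:2] = (word>>4) & 0x3 = 1
id [2+:2] = (word>>2) & 0x3 = 2  ←
prio [1+:1] = (word>>1) & 0x1 = 1
addr_hi [0+:1] = (word>>0) & 0x1 = 0

2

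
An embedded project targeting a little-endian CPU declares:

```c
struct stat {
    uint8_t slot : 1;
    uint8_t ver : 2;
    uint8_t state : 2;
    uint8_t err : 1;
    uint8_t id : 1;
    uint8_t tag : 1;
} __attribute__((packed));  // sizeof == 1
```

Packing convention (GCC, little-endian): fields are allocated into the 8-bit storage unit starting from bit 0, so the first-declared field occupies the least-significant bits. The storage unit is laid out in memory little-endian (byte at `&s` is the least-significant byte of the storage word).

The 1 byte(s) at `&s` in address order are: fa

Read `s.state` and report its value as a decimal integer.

[0]=0xfa (little-endian) → word 0xfa
slot [0+:1] = (word>>0) & 0x1 = 0
ver [1+:2] = (word>>1) & 0x3 = 1
state [3+:2] = (word>>3) & 0x3 = 3  ←
err [5+:1] = (word>>5) & 0x1 = 1
id [6+:1] = (word>>6) & 0x1 = 1
tag [7+:1] = (word>>7) & 0x1 = 1

3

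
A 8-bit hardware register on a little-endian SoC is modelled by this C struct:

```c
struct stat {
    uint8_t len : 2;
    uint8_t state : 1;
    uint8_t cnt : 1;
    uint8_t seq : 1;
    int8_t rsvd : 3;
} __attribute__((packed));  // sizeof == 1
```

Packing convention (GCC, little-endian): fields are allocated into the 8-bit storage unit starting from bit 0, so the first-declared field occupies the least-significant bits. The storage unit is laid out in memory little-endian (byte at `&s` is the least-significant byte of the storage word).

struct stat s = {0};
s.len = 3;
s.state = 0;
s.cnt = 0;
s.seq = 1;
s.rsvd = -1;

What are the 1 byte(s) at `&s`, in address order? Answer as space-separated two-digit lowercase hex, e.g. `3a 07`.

f3

[0+:2] len=3 & 0x3 = 0x3; word=0x03
[2+:1] state=0 & 0x1 = 0x0; word=0x03
[3+:1] cnt=0 & 0x1 = 0x0; word=0x03
[4+:1] seq=1 & 0x1 = 0x1; word=0x13
[5+:3] rsvd=-1 & 0x7 = 0x7; word=0xf3
word = 0xf3 → little-endian bytes:
  [0]=0xf3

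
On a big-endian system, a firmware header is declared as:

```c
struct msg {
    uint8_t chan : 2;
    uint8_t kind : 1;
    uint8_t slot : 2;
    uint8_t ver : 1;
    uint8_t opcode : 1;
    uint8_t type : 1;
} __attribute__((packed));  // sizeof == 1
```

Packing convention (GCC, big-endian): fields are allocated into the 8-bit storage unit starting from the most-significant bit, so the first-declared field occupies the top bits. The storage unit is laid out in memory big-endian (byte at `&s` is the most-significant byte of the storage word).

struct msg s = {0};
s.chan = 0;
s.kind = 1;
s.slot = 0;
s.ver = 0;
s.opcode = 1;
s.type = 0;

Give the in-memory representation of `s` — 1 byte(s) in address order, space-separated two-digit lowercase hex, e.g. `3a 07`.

22

chan (2b) val=0 bits=0x0 at bit 6: 0x00
kind (1b) val=1 bits=0x1 at bit 5: 0x20
slot (2b) val=0 bits=0x0 at bit 3: 0x20
ver (1b) val=0 bits=0x0 at bit 2: 0x20
opcode (1b) val=1 bits=0x1 at bit 1: 0x22
type (1b) val=0 bits=0x0 at bit 0: 0x22
word = 0x22 → big-endian bytes:
  [0]=0x22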